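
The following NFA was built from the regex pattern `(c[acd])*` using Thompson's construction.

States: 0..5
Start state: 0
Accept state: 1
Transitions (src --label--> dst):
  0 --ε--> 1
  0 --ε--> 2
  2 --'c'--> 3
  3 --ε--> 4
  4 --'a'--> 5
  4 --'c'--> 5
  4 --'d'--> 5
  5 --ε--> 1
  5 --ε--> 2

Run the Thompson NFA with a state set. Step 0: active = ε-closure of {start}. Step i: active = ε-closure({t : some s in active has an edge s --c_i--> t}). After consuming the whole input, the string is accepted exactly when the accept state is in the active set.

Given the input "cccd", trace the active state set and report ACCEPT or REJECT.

Answer: ACCEPT

Trace:
initial (ε-close {0}): {0,1,2}
'c' @ 1: {3,4}
'c' @ 2: {1,2,5}  (accept∈set)
'c' @ 3: {3,4}
'd' @ 4: {1,2,5}  (accept∈set)
after full input: {1,2,5}  (accept=1 in)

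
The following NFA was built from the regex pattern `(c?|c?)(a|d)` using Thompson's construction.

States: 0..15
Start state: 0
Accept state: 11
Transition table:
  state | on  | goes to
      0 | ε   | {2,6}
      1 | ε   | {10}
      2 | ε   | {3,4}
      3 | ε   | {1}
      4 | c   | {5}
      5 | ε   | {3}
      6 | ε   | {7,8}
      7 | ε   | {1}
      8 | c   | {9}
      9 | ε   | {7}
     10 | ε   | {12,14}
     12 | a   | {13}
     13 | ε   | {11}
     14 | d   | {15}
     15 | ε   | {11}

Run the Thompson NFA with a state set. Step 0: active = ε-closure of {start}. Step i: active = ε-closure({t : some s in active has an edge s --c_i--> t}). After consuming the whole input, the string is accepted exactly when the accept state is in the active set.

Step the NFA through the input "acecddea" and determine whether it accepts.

Answer: REJECT

Steps:
S₀ = ε-closure({0}) = {0,1,2,3,4,6,7,8,10,12,14}
'a' @ 1: {11,13}  [accepting]
'c' @ 2: {}  — no active states
rest 'ecddea' ignored (set empty)
after full input: {}  (accept=11 not in)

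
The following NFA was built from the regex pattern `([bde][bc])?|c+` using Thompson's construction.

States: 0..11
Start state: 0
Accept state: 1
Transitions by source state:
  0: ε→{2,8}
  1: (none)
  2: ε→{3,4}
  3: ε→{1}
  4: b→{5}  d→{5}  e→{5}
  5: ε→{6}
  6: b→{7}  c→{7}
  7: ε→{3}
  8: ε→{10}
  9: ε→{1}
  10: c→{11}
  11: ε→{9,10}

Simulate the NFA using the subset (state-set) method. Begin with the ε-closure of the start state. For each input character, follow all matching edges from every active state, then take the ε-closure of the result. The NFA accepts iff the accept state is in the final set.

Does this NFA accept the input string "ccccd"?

initial (ε-close {0}): {0,1,2,3,4,8,10}
'c' @ 1: {1,9,10,11}  [accepting]
'c' @ 2: {1,9,10,11}  [accepting]
'c' @ 3: {1,9,10,11}  [accepting]
'c' @ 4: {1,9,10,11}  [accepting]
'd' @ 5: {}  — state set empty
after full input: {}  (accept=1 not in)

Answer: REJECT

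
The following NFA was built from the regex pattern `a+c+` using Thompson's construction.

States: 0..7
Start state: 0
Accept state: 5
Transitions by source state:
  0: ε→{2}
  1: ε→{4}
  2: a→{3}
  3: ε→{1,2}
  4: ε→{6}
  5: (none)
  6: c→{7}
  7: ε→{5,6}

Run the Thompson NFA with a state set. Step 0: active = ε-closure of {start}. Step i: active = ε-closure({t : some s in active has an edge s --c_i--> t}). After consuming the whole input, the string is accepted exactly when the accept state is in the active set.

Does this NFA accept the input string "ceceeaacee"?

Answer: REJECT

Trace:
initial (ε-close {0}): {0,2}
'c' @ 1: {}  — dead — no transitions
rest 'eceeaacee' ignored (set empty)
final: {}; accept 5 not in set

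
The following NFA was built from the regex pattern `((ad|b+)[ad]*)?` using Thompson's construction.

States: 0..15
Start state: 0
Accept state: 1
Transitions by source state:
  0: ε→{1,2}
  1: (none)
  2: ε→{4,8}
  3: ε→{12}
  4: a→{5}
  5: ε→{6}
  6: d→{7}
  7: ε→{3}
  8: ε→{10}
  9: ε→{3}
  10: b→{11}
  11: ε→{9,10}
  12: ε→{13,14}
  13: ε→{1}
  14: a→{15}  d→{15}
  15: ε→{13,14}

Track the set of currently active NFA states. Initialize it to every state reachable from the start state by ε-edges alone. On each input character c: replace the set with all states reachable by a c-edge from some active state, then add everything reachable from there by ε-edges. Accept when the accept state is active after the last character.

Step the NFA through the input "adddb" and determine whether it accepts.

S₀ = ε-closure({0}) = {0,1,2,4,8,10}
'a' @ 1: {5,6}
'd' @ 2: {1,3,7,12,13,14}  (accept∈set)
'd' @ 3: {1,13,14,15}  (accept∈set)
'd' @ 4: {1,13,14,15}  (accept∈set)
'b' @ 5: {}  — state set empty
after full input: {}  (accept=1 not in)

Answer: REJECT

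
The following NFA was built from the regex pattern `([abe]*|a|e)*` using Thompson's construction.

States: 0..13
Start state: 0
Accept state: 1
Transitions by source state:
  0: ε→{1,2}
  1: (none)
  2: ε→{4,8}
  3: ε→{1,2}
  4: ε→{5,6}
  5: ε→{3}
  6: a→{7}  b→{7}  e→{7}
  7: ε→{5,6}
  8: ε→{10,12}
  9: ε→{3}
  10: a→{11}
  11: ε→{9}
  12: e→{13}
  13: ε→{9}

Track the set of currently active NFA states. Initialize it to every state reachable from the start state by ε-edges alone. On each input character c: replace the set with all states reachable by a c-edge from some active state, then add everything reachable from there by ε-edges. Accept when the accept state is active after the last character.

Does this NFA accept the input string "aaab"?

Answer: ACCEPT

Derivation:
S₀ = ε-closure({0}) = {0,1,2,3,4,5,6,8,10,12}
'a' @ 1: {1,2,3,4,5,6,7,8,9,10,11,12}  [accepting]
'a' @ 2: {1,2,3,4,5,6,7,8,9,10,11,12}  [accepting]
'a' @ 3: {1,2,3,4,5,6,7,8,9,10,11,12}  [accepting]
'b' @ 4: {1,2,3,4,5,6,7,8,10,12}  [accepting]
end set {1,2,3,4,5,6,7,8,10,12} — state 1 in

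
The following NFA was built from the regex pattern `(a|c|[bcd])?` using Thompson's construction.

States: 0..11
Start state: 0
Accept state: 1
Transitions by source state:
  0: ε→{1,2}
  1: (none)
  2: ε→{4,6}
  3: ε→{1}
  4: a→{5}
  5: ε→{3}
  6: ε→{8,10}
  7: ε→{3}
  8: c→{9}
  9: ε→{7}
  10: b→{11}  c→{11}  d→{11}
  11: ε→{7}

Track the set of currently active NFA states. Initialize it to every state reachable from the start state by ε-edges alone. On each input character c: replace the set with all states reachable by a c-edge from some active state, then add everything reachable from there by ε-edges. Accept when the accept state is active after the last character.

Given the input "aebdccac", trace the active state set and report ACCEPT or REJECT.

Answer: REJECT

Derivation:
S₀ = ε-closure({0}) = {0,1,2,4,6,8,10}
'a' @ 1: {1,3,5}  [accepting]
'e' @ 2: {}  — state set empty
rest 'bdccac' ignored (set empty)
after full input: {}  (accept=1 not in)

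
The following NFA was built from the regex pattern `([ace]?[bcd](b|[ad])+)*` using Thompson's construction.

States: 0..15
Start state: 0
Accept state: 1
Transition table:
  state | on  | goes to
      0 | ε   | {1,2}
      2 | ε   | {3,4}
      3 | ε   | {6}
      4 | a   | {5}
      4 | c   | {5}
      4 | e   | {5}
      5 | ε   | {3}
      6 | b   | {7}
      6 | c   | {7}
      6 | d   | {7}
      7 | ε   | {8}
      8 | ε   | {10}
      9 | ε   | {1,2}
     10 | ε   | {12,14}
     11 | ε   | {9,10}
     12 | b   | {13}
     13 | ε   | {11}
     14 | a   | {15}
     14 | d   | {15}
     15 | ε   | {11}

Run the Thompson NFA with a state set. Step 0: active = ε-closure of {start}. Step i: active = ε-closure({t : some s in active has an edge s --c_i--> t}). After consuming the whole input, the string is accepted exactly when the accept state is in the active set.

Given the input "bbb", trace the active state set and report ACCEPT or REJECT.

S₀ = ε-closure({0}) = {0,1,2,3,4,6}
'b' @ 1: {7,8,10,12,14}
'b' @ 2: {1,2,3,4,6,9,10,11,12,13,14}  (accept∈set)
'b' @ 3: {1,2,3,4,6,7,8,9,10,11,12,13,14}  (accept∈set)
after full input: {1,2,3,4,6,7,8,9,10,11,12,13,14}  (accept=1 in)

Answer: ACCEPT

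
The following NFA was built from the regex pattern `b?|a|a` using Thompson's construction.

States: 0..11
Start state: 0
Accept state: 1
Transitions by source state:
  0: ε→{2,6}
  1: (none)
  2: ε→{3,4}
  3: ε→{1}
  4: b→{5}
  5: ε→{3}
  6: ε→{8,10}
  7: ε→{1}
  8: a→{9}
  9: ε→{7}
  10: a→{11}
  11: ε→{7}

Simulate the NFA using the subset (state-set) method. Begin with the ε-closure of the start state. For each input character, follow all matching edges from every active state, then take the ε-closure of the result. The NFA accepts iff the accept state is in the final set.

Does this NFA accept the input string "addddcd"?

Answer: REJECT

Steps:
S₀ = ε-closure({0}) = {0,1,2,3,4,6,8,10}
'a' @ 1: {1,7,9,11}  ✓accept
'd' @ 2: {}  — no active states
rest 'dddcd' ignored (set empty)
final: {}; accept 1 not in set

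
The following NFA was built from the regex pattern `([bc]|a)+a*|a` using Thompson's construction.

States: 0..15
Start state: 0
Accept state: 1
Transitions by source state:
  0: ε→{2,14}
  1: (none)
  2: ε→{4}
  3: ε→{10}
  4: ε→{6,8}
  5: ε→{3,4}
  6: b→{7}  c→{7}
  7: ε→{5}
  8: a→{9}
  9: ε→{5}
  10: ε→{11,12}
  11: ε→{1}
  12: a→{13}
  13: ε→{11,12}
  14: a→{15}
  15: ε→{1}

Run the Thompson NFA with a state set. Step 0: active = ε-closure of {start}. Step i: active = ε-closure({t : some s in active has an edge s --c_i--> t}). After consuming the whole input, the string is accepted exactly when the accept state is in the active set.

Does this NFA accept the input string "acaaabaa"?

Answer: ACCEPT

Derivation:
initial (ε-close {0}): {0,2,4,6,8,14}
'a' @ 1: {1,3,4,5,6,8,9,10,11,12,15}  (accept∈set)
'c' @ 2: {1,3,4,5,6,7,8,10,11,12}  (accept∈set)
'a' @ 3: {1,3,4,5,6,8,9,10,11,12,13}  (accept∈set)
'a' @ 4: {1,3,4,5,6,8,9,10,11,12,13}  (accept∈set)
'a' @ 5: {1,3,4,5,6,8,9,10,11,12,13}  (accept∈set)
'b' @ 6: {1,3,4,5,6,7,8,10,11,12}  (accept∈set)
'a' @ 7: {1,3,4,5,6,8,9,10,11,12,13}  (accept∈set)
'a' @ 8: {1,3,4,5,6,8,9,10,11,12,13}  (accept∈set)
end set {1,3,4,5,6,8,9,10,11,12,13} — state 1 in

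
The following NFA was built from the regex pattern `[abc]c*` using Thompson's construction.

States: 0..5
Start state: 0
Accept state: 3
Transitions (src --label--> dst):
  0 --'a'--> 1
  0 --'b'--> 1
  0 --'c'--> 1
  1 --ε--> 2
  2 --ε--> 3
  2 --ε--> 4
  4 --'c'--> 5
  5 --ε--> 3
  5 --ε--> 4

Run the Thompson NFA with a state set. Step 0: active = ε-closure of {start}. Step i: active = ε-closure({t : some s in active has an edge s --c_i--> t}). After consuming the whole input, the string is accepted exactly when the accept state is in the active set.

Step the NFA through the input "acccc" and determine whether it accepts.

initial (ε-close {0}): {0}
'a' @ 1: {1,2,3,4}  (accept∈set)
'c' @ 2: {3,4,5}  (accept∈set)
'c' @ 3: {3,4,5}  (accept∈set)
'c' @ 4: {3,4,5}  (accept∈set)
'c' @ 5: {3,4,5}  (accept∈set)
after full input: {3,4,5}  (accept=3 in)

Answer: ACCEPT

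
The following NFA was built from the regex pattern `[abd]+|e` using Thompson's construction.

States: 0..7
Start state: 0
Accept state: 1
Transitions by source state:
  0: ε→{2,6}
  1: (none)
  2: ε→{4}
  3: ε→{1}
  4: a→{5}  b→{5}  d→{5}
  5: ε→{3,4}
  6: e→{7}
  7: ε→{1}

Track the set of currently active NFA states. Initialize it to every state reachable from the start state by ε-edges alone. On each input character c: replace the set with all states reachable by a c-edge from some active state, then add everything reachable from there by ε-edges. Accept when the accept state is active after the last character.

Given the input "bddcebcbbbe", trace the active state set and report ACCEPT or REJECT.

Answer: REJECT

Steps:
start: ε-closure({0}) = {0,2,4,6}
'b' @ 1: {1,3,4,5}  ✓accept
'd' @ 2: {1,3,4,5}  ✓accept
'd' @ 3: {1,3,4,5}  ✓accept
'c' @ 4: {}  — no active states
rest 'ebcbbbe' ignored (set empty)
final: {}; accept 1 not in set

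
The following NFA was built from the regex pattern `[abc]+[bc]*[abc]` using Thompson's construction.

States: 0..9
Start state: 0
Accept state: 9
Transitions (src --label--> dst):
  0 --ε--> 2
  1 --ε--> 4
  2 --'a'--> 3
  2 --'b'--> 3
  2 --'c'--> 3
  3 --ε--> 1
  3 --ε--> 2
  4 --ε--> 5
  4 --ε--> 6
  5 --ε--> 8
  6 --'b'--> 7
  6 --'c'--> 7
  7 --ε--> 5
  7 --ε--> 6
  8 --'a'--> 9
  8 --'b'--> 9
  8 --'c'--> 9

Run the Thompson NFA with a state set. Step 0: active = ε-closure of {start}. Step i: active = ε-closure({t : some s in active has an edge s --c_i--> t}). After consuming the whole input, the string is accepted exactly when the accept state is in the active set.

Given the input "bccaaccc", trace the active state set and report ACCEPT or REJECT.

initial (ε-close {0}): {0,2}
'b' @ 1: {1,2,3,4,5,6,8}
'c' @ 2: {1,2,3,4,5,6,7,8,9}  ✓accept
'c' @ 3: {1,2,3,4,5,6,7,8,9}  ✓accept
'a' @ 4: {1,2,3,4,5,6,8,9}  ✓accept
'a' @ 5: {1,2,3,4,5,6,8,9}  ✓accept
'c' @ 6: {1,2,3,4,5,6,7,8,9}  ✓accept
'c' @ 7: {1,2,3,4,5,6,7,8,9}  ✓accept
'c' @ 8: {1,2,3,4,5,6,7,8,9}  ✓accept
end set {1,2,3,4,5,6,7,8,9} — state 9 in

Answer: ACCEPT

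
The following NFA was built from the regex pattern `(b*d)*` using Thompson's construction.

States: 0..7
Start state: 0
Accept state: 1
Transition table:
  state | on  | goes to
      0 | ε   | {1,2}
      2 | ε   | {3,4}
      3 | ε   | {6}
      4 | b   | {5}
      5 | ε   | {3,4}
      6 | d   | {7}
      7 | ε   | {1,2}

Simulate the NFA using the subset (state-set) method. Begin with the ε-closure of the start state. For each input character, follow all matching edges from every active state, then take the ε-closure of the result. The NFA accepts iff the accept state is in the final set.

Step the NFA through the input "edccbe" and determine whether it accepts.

initial (ε-close {0}): {0,1,2,3,4,6}
'e' @ 1: {}  — state set empty
rest 'dccbe' ignored (set empty)
after full input: {}  (accept=1 not in)

Answer: REJECT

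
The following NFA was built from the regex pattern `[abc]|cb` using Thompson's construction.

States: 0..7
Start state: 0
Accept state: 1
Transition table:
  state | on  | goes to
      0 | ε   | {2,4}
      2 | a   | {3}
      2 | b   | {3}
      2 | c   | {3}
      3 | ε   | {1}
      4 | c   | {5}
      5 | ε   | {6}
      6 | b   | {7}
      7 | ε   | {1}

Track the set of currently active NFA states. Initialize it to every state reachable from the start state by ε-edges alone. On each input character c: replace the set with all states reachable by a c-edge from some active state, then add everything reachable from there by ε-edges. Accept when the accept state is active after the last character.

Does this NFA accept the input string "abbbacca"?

Answer: REJECT

Steps:
S₀ = ε-closure({0}) = {0,2,4}
'a' @ 1: {1,3}  [accepting]
'b' @ 2: {}  — state set empty
rest 'bbacca' ignored (set empty)
final: {}; accept 1 not in set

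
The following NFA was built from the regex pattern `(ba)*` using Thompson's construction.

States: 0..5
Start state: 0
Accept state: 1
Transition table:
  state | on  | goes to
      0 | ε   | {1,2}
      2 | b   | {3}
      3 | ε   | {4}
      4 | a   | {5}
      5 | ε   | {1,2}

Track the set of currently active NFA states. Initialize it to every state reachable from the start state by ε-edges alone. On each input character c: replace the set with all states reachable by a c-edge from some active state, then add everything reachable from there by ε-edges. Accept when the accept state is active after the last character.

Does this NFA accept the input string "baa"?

S₀ = ε-closure({0}) = {0,1,2}
'b' @ 1: {3,4}
'a' @ 2: {1,2,5}  (accept∈set)
'a' @ 3: {}  — no active states
final: {}; accept 1 not in set

Answer: REJECT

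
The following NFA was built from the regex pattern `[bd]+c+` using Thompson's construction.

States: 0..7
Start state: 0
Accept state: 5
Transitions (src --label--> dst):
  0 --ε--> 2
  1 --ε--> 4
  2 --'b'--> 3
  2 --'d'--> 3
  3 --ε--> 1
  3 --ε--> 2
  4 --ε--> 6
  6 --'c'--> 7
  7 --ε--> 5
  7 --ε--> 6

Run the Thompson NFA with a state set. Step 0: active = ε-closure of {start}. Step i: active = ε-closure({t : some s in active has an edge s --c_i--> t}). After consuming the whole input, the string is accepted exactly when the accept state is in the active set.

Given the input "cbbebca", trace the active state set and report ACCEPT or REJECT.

Answer: REJECT

Steps:
start: ε-closure({0}) = {0,2}
'c' @ 1: {}  — no active states
rest 'bbebca' ignored (set empty)
final: {}; accept 5 not in set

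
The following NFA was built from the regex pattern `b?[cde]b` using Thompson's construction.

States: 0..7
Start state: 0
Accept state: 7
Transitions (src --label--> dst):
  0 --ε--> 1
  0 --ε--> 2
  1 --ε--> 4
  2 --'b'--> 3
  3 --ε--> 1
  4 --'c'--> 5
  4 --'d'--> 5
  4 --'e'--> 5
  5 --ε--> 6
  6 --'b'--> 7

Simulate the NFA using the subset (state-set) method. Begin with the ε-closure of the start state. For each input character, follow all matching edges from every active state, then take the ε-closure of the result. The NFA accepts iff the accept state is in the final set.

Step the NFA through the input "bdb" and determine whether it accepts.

initial (ε-close {0}): {0,1,2,4}
'b' @ 1: {1,3,4}
'd' @ 2: {5,6}
'b' @ 3: {7}  (accept∈set)
end set {7} — state 7 in

Answer: ACCEPT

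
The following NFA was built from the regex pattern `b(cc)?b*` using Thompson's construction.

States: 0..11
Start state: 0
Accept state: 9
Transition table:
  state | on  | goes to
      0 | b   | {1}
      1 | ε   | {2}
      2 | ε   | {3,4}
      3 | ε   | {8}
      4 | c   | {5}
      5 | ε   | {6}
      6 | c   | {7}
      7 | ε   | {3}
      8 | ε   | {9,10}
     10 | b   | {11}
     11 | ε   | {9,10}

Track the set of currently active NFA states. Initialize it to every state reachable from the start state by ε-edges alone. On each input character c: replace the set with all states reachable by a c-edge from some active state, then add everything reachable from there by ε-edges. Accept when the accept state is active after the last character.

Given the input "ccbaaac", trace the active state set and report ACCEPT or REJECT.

Answer: REJECT

Steps:
start: ε-closure({0}) = {0}
'c' @ 1: {}  — state set empty
rest 'cbaaac' ignored (set empty)
end set {} — state 9 not in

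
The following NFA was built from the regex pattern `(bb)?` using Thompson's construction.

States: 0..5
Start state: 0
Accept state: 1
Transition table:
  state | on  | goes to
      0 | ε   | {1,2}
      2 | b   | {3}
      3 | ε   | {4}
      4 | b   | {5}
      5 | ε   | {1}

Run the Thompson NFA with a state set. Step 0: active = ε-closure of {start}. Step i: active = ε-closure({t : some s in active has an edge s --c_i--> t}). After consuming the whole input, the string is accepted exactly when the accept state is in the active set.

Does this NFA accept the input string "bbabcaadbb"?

start: ε-closure({0}) = {0,1,2}
'b' @ 1: {3,4}
'b' @ 2: {1,5}  ✓accept
'a' @ 3: {}  — no active states
rest 'bcaadbb' ignored (set empty)
after full input: {}  (accept=1 not in)

Answer: REJECT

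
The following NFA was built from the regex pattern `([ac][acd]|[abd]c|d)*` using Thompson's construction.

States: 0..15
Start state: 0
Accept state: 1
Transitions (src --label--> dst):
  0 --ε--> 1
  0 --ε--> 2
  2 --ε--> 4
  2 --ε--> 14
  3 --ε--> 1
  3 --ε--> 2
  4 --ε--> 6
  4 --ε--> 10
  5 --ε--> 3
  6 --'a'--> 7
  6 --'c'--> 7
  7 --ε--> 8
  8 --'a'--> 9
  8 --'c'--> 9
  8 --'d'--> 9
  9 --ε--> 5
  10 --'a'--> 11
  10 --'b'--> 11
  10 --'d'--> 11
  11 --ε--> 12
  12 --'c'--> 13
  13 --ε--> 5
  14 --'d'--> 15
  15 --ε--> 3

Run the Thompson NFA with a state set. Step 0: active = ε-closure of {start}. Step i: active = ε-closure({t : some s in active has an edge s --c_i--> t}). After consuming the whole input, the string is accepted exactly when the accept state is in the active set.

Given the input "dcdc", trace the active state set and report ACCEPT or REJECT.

Answer: ACCEPT

Trace:
initial (ε-close {0}): {0,1,2,4,6,10,14}
'd' @ 1: {1,2,3,4,6,10,11,12,14,15}  ✓accept
'c' @ 2: {1,2,3,4,5,6,7,8,10,13,14}  ✓accept
'd' @ 3: {1,2,3,4,5,6,9,10,11,12,14,15}  ✓accept
'c' @ 4: {1,2,3,4,5,6,7,8,10,13,14}  ✓accept
end set {1,2,3,4,5,6,7,8,10,13,14} — state 1 in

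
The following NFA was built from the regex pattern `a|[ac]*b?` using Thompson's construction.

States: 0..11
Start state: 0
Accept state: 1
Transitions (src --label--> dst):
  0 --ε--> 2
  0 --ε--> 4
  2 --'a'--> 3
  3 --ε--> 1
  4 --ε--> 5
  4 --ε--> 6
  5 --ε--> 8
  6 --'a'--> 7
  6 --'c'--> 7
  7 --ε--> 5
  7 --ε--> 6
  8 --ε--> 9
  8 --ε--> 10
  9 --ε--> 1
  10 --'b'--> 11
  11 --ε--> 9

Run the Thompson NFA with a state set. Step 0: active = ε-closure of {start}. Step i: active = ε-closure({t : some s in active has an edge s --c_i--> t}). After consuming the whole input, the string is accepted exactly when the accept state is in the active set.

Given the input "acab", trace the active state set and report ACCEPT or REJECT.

start: ε-closure({0}) = {0,1,2,4,5,6,8,9,10}
'a' @ 1: {1,3,5,6,7,8,9,10}  ✓accept
'c' @ 2: {1,5,6,7,8,9,10}  ✓accept
'a' @ 3: {1,5,6,7,8,9,10}  ✓accept
'b' @ 4: {1,9,11}  ✓accept
end set {1,9,11} — state 1 in

Answer: ACCEPT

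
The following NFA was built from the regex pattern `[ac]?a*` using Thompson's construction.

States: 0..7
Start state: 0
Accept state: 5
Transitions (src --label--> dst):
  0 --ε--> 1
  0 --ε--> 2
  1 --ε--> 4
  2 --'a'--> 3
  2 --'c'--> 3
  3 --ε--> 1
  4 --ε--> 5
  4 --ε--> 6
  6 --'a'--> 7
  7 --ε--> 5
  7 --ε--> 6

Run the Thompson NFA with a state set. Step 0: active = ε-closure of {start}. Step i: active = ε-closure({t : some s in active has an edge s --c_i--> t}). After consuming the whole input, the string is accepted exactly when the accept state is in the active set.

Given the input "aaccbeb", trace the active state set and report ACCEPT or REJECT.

start: ε-closure({0}) = {0,1,2,4,5,6}
'a' @ 1: {1,3,4,5,6,7}  ✓accept
'a' @ 2: {5,6,7}  ✓accept
'c' @ 3: {}  — no active states
rest 'cbeb' ignored (set empty)
final: {}; accept 5 not in set

Answer: REJECT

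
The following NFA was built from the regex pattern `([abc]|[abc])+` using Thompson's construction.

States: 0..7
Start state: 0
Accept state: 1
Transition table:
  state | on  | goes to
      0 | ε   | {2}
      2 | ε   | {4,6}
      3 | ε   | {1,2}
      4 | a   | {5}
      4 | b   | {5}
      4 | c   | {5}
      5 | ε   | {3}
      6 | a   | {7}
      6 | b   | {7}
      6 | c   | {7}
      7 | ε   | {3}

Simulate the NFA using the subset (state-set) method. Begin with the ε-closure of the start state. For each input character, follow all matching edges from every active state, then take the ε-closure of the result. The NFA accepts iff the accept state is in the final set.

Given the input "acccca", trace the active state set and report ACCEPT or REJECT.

Answer: ACCEPT

Trace:
S₀ = ε-closure({0}) = {0,2,4,6}
'a' @ 1: {1,2,3,4,5,6,7}  (accept∈set)
'c' @ 2: {1,2,3,4,5,6,7}  (accept∈set)
'c' @ 3: {1,2,3,4,5,6,7}  (accept∈set)
'c' @ 4: {1,2,3,4,5,6,7}  (accept∈set)
'c' @ 5: {1,2,3,4,5,6,7}  (accept∈set)
'a' @ 6: {1,2,3,4,5,6,7}  (accept∈set)
final: {1,2,3,4,5,6,7}; accept 1 in set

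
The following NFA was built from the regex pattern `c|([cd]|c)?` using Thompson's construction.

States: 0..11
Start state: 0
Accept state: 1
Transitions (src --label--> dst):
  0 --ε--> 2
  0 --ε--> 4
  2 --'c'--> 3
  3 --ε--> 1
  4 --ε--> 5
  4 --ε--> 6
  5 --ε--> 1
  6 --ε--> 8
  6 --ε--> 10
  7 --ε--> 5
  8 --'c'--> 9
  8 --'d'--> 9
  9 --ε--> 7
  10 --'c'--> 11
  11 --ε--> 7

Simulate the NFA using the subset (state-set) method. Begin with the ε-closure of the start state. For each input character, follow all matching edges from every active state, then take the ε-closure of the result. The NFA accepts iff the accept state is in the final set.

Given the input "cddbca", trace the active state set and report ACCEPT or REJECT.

Answer: REJECT

Steps:
start: ε-closure({0}) = {0,1,2,4,5,6,8,10}
'c' @ 1: {1,3,5,7,9,11}  (accept∈set)
'd' @ 2: {}  — state set empty
rest 'dbca' ignored (set empty)
final: {}; accept 1 not in set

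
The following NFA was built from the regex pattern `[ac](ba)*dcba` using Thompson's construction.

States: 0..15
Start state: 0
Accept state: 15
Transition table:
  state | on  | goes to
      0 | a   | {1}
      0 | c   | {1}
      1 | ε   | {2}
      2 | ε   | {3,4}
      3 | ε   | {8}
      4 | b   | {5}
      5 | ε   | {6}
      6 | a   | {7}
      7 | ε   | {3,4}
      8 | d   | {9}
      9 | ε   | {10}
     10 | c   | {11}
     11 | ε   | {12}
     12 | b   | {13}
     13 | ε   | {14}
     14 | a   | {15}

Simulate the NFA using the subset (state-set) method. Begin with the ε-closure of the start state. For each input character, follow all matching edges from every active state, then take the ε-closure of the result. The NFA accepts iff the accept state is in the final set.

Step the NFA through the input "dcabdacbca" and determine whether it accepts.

Answer: REJECT

Steps:
S₀ = ε-closure({0}) = {0}
'd' @ 1: {}  — no active states
rest 'cabdacbca' ignored (set empty)
after full input: {}  (accept=15 not in)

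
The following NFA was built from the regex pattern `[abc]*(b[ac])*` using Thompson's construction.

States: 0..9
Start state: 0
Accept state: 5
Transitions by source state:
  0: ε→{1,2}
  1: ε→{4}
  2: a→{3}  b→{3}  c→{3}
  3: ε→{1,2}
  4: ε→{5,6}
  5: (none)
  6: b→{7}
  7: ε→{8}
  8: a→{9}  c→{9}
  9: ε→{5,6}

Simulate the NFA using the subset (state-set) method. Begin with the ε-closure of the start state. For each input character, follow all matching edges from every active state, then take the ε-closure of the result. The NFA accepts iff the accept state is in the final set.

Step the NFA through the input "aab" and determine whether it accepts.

Answer: ACCEPT

Trace:
start: ε-closure({0}) = {0,1,2,4,5,6}
'a' @ 1: {1,2,3,4,5,6}  [accepting]
'a' @ 2: {1,2,3,4,5,6}  [accepting]
'b' @ 3: {1,2,3,4,5,6,7,8}  [accepting]
end set {1,2,3,4,5,6,7,8} — state 5 in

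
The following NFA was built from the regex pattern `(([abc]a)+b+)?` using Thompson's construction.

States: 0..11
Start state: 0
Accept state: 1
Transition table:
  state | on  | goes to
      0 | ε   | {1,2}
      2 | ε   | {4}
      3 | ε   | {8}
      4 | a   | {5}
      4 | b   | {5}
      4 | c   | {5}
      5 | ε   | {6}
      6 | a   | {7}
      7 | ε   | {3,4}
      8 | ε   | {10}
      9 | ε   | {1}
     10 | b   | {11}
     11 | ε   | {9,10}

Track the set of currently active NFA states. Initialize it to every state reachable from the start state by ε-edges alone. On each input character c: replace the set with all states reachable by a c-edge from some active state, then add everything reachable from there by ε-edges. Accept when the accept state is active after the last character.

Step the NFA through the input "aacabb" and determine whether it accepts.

initial (ε-close {0}): {0,1,2,4}
'a' @ 1: {5,6}
'a' @ 2: {3,4,7,8,10}
'c' @ 3: {5,6}
'a' @ 4: {3,4,7,8,10}
'b' @ 5: {1,5,6,9,10,11}  (accept∈set)
'b' @ 6: {1,9,10,11}  (accept∈set)
end set {1,9,10,11} — state 1 in

Answer: ACCEPT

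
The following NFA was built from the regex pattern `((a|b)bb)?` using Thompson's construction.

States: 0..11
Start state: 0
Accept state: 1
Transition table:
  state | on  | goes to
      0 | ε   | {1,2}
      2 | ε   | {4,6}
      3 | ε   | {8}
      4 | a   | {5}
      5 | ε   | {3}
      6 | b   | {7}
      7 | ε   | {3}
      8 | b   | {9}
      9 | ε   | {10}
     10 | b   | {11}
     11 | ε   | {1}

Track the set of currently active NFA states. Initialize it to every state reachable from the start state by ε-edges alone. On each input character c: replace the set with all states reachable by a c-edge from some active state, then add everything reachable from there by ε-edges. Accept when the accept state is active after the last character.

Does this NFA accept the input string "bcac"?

start: ε-closure({0}) = {0,1,2,4,6}
'b' @ 1: {3,7,8}
'c' @ 2: {}  — dead — no transitions
rest 'ac' ignored (set empty)
final: {}; accept 1 not in set

Answer: REJECT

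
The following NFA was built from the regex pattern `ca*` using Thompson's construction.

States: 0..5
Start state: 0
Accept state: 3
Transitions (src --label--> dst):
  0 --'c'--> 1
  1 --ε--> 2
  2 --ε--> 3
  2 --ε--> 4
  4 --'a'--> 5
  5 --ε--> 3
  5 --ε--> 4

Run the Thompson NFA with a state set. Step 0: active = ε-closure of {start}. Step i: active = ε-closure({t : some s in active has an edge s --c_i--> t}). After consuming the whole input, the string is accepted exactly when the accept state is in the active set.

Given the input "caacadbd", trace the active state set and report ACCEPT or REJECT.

S₀ = ε-closure({0}) = {0}
'c' @ 1: {1,2,3,4}  (accept∈set)
'a' @ 2: {3,4,5}  (accept∈set)
'a' @ 3: {3,4,5}  (accept∈set)
'c' @ 4: {}  — dead — no transitions
rest 'adbd' ignored (set empty)
final: {}; accept 3 not in set

Answer: REJECT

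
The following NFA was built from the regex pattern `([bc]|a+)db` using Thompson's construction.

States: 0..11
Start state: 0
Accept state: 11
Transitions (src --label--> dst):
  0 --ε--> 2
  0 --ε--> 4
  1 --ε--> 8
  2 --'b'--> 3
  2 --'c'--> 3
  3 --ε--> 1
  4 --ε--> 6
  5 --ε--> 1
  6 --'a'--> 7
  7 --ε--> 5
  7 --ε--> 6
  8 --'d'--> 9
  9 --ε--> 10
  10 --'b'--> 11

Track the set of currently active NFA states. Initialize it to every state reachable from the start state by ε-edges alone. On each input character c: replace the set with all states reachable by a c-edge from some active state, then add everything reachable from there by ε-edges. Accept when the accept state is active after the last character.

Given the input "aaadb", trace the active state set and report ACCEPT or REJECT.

Answer: ACCEPT

Steps:
initial (ε-close {0}): {0,2,4,6}
'a' @ 1: {1,5,6,7,8}
'a' @ 2: {1,5,6,7,8}
'a' @ 3: {1,5,6,7,8}
'd' @ 4: {9,10}
'b' @ 5: {11}  [accepting]
end set {11} — state 11 in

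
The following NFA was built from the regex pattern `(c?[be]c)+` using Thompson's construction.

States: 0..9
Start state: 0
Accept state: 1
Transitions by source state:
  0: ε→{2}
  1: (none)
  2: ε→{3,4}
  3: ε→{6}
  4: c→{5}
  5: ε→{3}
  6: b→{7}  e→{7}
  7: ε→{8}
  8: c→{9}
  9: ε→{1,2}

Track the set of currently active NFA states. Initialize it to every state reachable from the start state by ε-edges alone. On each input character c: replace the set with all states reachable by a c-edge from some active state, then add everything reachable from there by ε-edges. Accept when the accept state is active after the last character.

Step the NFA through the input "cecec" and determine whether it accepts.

Answer: ACCEPT

Trace:
start: ε-closure({0}) = {0,2,3,4,6}
'c' @ 1: {3,5,6}
'e' @ 2: {7,8}
'c' @ 3: {1,2,3,4,6,9}  [accepting]
'e' @ 4: {7,8}
'c' @ 5: {1,2,3,4,6,9}  [accepting]
after full input: {1,2,3,4,6,9}  (accept=1 in)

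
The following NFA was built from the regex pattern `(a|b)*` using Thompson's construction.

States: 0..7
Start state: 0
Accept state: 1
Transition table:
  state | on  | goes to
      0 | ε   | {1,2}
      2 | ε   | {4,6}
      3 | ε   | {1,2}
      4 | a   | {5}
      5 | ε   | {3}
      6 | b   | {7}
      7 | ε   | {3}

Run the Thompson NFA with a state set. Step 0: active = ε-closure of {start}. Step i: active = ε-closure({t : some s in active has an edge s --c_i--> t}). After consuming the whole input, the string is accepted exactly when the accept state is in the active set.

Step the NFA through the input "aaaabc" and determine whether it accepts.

initial (ε-close {0}): {0,1,2,4,6}
'a' @ 1: {1,2,3,4,5,6}  [accepting]
'a' @ 2: {1,2,3,4,5,6}  [accepting]
'a' @ 3: {1,2,3,4,5,6}  [accepting]
'a' @ 4: {1,2,3,4,5,6}  [accepting]
'b' @ 5: {1,2,3,4,6,7}  [accepting]
'c' @ 6: {}  — dead — no transitions
final: {}; accept 1 not in set

Answer: REJECT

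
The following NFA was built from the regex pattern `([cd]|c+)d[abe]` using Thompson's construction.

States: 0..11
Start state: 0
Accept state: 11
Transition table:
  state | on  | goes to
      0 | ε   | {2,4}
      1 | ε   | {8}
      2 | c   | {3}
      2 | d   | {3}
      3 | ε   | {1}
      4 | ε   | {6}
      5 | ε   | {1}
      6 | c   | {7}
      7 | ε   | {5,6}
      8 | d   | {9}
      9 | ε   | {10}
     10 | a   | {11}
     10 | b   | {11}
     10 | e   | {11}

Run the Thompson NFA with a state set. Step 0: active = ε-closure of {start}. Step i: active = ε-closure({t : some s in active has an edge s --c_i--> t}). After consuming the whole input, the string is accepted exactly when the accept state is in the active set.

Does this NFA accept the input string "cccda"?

S₀ = ε-closure({0}) = {0,2,4,6}
'c' @ 1: {1,3,5,6,7,8}
'c' @ 2: {1,5,6,7,8}
'c' @ 3: {1,5,6,7,8}
'd' @ 4: {9,10}
'a' @ 5: {11}  ✓accept
after full input: {11}  (accept=11 in)

Answer: ACCEPT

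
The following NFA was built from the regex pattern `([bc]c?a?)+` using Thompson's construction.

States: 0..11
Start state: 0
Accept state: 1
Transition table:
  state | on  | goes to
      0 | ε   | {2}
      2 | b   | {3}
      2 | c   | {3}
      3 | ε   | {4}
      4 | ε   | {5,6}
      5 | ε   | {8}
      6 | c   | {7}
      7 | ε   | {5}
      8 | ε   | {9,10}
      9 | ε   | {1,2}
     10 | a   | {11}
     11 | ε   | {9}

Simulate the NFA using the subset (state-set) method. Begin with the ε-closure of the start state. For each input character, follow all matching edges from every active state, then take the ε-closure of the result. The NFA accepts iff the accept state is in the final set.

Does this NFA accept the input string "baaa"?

S₀ = ε-closure({0}) = {0,2}
'b' @ 1: {1,2,3,4,5,6,8,9,10}  [accepting]
'a' @ 2: {1,2,9,11}  [accepting]
'a' @ 3: {}  — dead — no transitions
rest 'a' ignored (set empty)
after full input: {}  (accept=1 not in)

Answer: REJECT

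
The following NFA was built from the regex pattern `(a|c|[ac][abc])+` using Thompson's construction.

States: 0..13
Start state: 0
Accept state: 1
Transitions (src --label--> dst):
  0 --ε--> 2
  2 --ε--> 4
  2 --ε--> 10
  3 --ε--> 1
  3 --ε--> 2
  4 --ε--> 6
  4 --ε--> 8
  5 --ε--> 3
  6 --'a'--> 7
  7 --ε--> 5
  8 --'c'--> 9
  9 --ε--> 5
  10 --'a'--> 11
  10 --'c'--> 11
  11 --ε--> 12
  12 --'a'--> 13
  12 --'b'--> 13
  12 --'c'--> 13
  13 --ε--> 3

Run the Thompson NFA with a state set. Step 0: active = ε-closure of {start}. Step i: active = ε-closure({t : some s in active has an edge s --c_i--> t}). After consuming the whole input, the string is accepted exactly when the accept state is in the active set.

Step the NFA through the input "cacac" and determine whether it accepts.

initial (ε-close {0}): {0,2,4,6,8,10}
'c' @ 1: {1,2,3,4,5,6,8,9,10,11,12}  (accept∈set)
'a' @ 2: {1,2,3,4,5,6,7,8,10,11,12,13}  (accept∈set)
'c' @ 3: {1,2,3,4,5,6,8,9,10,11,12,13}  (accept∈set)
'a' @ 4: {1,2,3,4,5,6,7,8,10,11,12,13}  (accept∈set)
'c' @ 5: {1,2,3,4,5,6,8,9,10,11,12,13}  (accept∈set)
after full input: {1,2,3,4,5,6,8,9,10,11,12,13}  (accept=1 in)

Answer: ACCEPT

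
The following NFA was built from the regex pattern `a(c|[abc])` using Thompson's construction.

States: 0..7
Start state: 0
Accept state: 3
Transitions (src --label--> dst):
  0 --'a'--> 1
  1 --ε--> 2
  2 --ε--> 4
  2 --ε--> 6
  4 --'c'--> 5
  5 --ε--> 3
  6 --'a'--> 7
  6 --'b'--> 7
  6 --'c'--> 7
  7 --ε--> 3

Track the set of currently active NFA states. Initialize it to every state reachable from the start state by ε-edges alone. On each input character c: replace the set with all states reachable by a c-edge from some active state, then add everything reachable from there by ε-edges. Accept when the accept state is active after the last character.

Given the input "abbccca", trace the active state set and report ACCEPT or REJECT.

S₀ = ε-closure({0}) = {0}
'a' @ 1: {1,2,4,6}
'b' @ 2: {3,7}  (accept∈set)
'b' @ 3: {}  — state set empty
rest 'ccca' ignored (set empty)
after full input: {}  (accept=3 not in)

Answer: REJECT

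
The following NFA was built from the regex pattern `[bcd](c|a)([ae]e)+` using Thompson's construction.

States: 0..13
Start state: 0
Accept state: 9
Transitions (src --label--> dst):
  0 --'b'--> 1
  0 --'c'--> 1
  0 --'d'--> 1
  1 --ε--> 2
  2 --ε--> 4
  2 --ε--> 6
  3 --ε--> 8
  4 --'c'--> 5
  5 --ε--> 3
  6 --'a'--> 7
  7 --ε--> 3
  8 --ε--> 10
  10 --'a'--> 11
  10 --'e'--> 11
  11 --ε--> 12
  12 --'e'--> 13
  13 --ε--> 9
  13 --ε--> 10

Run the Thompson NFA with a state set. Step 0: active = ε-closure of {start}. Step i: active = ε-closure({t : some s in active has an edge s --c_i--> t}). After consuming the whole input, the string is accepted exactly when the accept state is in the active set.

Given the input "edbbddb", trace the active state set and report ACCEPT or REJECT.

initial (ε-close {0}): {0}
'e' @ 1: {}  — state set empty
rest 'dbbddb' ignored (set empty)
after full input: {}  (accept=9 not in)

Answer: REJECT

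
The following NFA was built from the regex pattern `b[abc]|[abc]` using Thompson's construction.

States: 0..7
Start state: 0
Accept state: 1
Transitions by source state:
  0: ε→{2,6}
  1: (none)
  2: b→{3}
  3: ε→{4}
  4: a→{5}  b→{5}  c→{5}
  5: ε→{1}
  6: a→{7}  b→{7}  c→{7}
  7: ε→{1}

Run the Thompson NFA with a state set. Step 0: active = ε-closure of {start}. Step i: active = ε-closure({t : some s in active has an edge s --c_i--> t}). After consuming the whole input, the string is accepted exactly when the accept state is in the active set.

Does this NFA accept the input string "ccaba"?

S₀ = ε-closure({0}) = {0,2,6}
'c' @ 1: {1,7}  ✓accept
'c' @ 2: {}  — state set empty
rest 'aba' ignored (set empty)
end set {} — state 1 not in

Answer: REJECT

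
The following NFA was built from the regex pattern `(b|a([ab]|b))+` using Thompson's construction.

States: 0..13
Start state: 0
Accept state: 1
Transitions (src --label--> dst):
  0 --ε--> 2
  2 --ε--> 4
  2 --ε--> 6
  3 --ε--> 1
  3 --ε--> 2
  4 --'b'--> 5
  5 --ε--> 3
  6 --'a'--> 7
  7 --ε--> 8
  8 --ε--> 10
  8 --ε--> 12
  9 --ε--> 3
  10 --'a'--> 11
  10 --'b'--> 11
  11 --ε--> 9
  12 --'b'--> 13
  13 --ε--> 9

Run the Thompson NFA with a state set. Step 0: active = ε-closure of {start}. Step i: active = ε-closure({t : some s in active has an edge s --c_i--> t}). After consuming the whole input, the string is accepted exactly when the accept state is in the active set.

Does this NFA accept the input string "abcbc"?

Answer: REJECT

Derivation:
start: ε-closure({0}) = {0,2,4,6}
'a' @ 1: {7,8,10,12}
'b' @ 2: {1,2,3,4,6,9,11,13}  [accepting]
'c' @ 3: {}  — dead — no transitions
rest 'bc' ignored (set empty)
end set {} — state 1 not in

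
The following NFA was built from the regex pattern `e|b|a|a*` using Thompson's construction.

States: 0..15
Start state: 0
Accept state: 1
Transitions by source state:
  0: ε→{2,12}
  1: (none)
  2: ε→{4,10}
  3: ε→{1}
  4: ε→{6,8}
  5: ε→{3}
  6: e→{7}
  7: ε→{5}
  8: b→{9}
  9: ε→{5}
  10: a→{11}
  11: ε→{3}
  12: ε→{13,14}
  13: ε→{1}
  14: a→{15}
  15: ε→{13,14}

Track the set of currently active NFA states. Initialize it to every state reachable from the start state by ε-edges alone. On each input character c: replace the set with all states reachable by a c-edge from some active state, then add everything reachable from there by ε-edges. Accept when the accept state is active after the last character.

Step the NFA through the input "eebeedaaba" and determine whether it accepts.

S₀ = ε-closure({0}) = {0,1,2,4,6,8,10,12,13,14}
'e' @ 1: {1,3,5,7}  ✓accept
'e' @ 2: {}  — no active states
rest 'beedaaba' ignored (set empty)
end set {} — state 1 not in

Answer: REJECT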